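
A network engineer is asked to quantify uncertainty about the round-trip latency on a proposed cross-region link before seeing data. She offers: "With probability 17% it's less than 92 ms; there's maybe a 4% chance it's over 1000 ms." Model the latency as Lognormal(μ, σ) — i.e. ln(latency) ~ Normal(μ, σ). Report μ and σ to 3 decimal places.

If T ~ Lognormal(μ,σ) then ln T ~ Normal(μ,σ), so the p-quantile of ln T is μ + z_p·σ.
ln(92) = 4.522 and ln(1000) = 6.908; z_{0.17} = -0.9542, z_{0.96} = 1.751.
σ = (6.908 − 4.522)/(1.751 − (-0.9542)) = 0.882.
μ = 4.522 − (-0.9542)·0.882 = 5.363.

μ ≈ 5.363, σ ≈ 0.882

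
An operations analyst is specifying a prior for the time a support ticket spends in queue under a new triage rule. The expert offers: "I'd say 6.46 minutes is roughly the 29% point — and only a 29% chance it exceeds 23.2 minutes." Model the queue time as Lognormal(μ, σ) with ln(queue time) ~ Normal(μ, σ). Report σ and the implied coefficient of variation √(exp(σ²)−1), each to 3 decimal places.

If T ~ Lognormal(μ,σ) then ln T ~ Normal(μ,σ), so the p-quantile of ln T is μ + z_p·σ.
ln(6.46) = 1.866 and ln(23.2) = 3.144; z_{0.29} = -0.5534, z_{0.71} = 0.5534.
σ = (3.144 − 1.866)/(0.5534 − (-0.5534)) = 1.155.
μ = 1.866 − (-0.5534)·1.155 = 2.505.
CV = √(exp(σ²)−1) = √(exp(1.3345)−1) = 1.673.

σ ≈ 1.155, CV ≈ 1.673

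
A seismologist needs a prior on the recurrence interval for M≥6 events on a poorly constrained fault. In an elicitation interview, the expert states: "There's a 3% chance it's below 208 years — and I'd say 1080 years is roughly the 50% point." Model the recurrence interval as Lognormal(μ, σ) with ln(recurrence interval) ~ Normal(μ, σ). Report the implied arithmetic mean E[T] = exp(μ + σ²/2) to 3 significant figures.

If T ~ Lognormal(μ,σ) then ln T ~ Normal(μ,σ), so the p-quantile of ln T is μ + z_p·σ.
ln(208) = 5.338 and ln(1080) = 6.985; z_{0.03} = -1.881, z_{0.5} = 0.
σ = (6.985 − 5.338)/(0 − (-1.881)) = 0.876.
μ = 5.338 − (-1.881)·0.876 = 6.985.
E[T] = exp(μ + σ²/2) = exp(6.985 + 0.3835) = 1580 years.

E[T] ≈ 1580 years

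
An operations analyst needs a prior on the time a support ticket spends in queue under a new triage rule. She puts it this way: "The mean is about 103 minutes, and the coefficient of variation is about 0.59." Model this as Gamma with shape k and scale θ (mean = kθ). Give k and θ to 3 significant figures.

For Gamma(k, scale θ): mean = kθ, variance = kθ², so CV = 1/√k.
CV = 0.59, hence k = 1/CV² = 2.87.
Then θ = mean/k = 103/2.87 = 35.9.

k ≈ 2.87, θ ≈ 35.9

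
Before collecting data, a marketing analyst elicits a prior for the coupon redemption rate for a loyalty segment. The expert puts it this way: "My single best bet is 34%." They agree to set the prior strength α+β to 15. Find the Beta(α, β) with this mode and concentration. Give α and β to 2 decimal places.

For α,β > 1 the Beta mode is (α−1)/(α+β−2). With α+β = 15, the mode is (α−1)/13.
Set (α−1)/13 = 0.34 → α = 1 + 0.34·13 = 5.42.
β = 15 − α = 9.58.

α = 5.42, β = 9.58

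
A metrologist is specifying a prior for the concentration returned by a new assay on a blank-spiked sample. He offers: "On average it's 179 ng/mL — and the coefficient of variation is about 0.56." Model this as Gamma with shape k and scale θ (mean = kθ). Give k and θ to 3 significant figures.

For Gamma(k, scale θ): mean = kθ, variance = kθ², so CV = 1/√k.
CV = 0.56, hence k = 1/CV² = 3.19.
Then θ = mean/k = 179/3.19 = 56.1.

k ≈ 3.19, θ ≈ 56.1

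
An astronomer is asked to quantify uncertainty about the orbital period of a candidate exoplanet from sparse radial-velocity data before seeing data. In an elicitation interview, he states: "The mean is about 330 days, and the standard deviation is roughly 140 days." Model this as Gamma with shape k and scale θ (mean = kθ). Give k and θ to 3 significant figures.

For Gamma(k, scale θ): mean = kθ, variance = kθ², so CV = 1/√k.
CV = SD/mean = 140/330 = 0.4242, hence k = 1/CV² = 5.56.
Then θ = mean/k = 330/5.56 = 59.4.

k ≈ 5.56, θ ≈ 59.4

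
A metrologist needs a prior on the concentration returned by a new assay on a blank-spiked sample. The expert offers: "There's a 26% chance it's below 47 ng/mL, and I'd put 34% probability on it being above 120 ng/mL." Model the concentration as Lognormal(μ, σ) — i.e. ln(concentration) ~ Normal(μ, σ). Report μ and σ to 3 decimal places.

If T ~ Lognormal(μ,σ) then ln T ~ Normal(μ,σ), so the p-quantile of ln T is μ + z_p·σ.
ln(47) = 3.85 and ln(120) = 4.787; z_{0.26} = -0.6433, z_{0.66} = 0.4125.
σ = (4.787 − 3.85)/(0.4125 − (-0.6433)) = 0.888.
μ = 3.85 − (-0.6433)·0.888 = 4.421.

μ ≈ 4.421, σ ≈ 0.888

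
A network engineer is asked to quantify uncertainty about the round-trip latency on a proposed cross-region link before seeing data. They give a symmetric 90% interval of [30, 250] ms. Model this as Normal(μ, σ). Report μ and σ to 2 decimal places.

A symmetric 90% interval runs μ ± z·σ with z = 1.645.
Half-width = 110, so σ = 110/1.645 = 66.88.
μ is the interval midpoint, 140.00.

μ = 140.00, σ = 66.88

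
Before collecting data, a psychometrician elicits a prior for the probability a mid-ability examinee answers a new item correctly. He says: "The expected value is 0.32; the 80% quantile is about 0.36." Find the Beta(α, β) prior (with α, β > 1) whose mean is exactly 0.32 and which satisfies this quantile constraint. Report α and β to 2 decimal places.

α ≈ 30.25, β ≈ 64.28

With mean 0.32 fixed, write α = 0.32s, β = 0.68s where s = α+β.
Need P(θ < 0.36) = 0.8 under Beta(0.32s, 0.68s). Normal approximation: (q−m)/√(m(1−m)/s) ≈ z_{0.8} = 0.842, so s ≈ 0.32·0.68·(0.842)²/(0.36−0.32)² = 96.3.
At s = 96.3: P(θ<0.36) ≈ 0.802. Adjusting to match 0.8 gives s ≈ 94.53.
So α = 0.32·94.53 ≈ 30.25, β = 0.68·94.53 ≈ 64.28.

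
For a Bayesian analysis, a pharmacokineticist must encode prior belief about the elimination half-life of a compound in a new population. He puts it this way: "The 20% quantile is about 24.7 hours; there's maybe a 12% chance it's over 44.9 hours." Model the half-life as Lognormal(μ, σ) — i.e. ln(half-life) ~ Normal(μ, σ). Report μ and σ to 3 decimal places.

μ ≈ 3.456, σ ≈ 0.296

If T ~ Lognormal(μ,σ) then ln T ~ Normal(μ,σ), so the p-quantile of ln T is μ + z_p·σ.
ln(24.7) = 3.207 and ln(44.9) = 3.804; z_{0.2} = -0.8416, z_{0.88} = 1.175.
σ = (3.804 − 3.207)/(1.175 − (-0.8416)) = 0.296.
μ = 3.207 − (-0.8416)·0.296 = 3.456.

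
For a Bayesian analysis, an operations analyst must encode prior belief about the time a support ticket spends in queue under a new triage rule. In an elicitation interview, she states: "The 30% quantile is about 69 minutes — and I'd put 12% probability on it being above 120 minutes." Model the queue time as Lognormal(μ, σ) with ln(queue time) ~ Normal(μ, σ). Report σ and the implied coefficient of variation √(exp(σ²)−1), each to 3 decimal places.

σ ≈ 0.326, CV ≈ 0.334

If T ~ Lognormal(μ,σ) then ln T ~ Normal(μ,σ), so the p-quantile of ln T is μ + z_p·σ.
ln(69) = 4.234 and ln(120) = 4.787; z_{0.3} = -0.5244, z_{0.88} = 1.175.
σ = (4.787 − 4.234)/(1.175 − (-0.5244)) = 0.326.
μ = 4.234 − (-0.5244)·0.326 = 4.405.
CV = √(exp(σ²)−1) = √(exp(0.1060)−1) = 0.334.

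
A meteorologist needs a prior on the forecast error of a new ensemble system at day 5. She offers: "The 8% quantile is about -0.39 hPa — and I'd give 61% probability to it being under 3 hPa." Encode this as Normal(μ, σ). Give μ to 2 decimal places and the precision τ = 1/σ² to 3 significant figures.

The p-quantile of Normal(μ,σ) is μ + z_p·σ, with z_{0.08} = -1.405 and z_{0.61} = 0.2793.
Eliminate σ: μ = (z₂·x₁ − z₁·x₂)/(z₂ − z₁) = (0.2793·-0.39 − (-1.405)·3)/1.684 = 2.44.
Then σ = (x₂ − x₁)/(z₂ − z₁) = (3 − -0.39)/1.684 = 2.01.
Precision τ = 1/σ² = 1/2.013² = 0.247.

μ = 2.44, τ = 0.247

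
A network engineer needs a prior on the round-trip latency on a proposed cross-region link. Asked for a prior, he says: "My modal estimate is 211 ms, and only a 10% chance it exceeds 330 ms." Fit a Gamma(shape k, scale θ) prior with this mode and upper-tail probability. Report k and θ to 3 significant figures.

Gamma(k,θ) with k>1 has mode (k−1)θ, so θ = 211/(k−1).
Need P(X < 330) = 0.9 with θ tied to k this way. Start at k = 2, θ = 211: P(X<330) ≈ 0.463.
Too low — raise k to concentrate. Iterating converges to k ≈ 10.4.
Then θ = 211/(10.4−1) ≈ 22.5.

k ≈ 10.4, θ ≈ 22.5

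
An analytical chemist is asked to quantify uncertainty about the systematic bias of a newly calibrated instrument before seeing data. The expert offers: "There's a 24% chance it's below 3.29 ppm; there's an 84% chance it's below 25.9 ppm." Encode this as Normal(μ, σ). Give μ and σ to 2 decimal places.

μ = 12.68, σ = 13.29

The p-quantile of Normal(μ,σ) is μ + z_p·σ, with z_{0.24} = -0.7063 and z_{0.84} = 0.9945.
Eliminate σ: μ = (z₂·x₁ − z₁·x₂)/(z₂ − z₁) = (0.9945·3.29 − (-0.7063)·25.9)/1.701 = 12.68.
Then σ = (x₂ − x₁)/(z₂ − z₁) = (25.9 − 3.29)/1.701 = 13.29.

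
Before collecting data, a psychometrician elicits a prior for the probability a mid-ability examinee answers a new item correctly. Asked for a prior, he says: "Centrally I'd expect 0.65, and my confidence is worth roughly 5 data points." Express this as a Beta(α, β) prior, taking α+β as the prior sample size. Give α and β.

Under the effective-sample-size interpretation, Beta(α, β) has prior mean α/(α+β) and prior sample size α+β.
So α+β = 5 and α/(α+β) = 0.65, giving α = 0.65·5 = 3.25 and β = 5 − 3.25 = 1.75.

α = 3.25, β = 1.75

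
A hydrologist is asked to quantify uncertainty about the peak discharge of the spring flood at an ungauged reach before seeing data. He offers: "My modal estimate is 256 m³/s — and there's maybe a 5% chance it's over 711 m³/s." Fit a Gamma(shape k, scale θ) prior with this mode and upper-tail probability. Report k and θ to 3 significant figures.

Gamma(k,θ) with k>1 has mode (k−1)θ, so θ = 256/(k−1).
Need P(X < 711) = 0.95 with θ tied to k this way. Start at k = 2, θ = 256: P(X<711) ≈ 0.765.
Too low — raise k to concentrate. Iterating converges to k ≈ 3.57.
Then θ = 256/(3.57−1) ≈ 99.7.

k ≈ 3.57, θ ≈ 99.7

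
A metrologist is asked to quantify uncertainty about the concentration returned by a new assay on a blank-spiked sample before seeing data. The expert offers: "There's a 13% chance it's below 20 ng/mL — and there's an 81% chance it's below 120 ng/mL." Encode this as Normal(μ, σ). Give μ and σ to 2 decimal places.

For Normal(μ,σ), the p-quantile is μ + z_p·σ. Here z_{0.13} = -1.126, z_{0.81} = 0.8779.
So 20 = μ − 1.126σ and 120 = μ + 0.8779σ.
Subtracting: σ = (120 − 20)/(0.8779 − (-1.126)) = 49.89.
Then μ = 20 − (-1.126)·49.89 = 76.20.

μ = 76.20, σ = 49.89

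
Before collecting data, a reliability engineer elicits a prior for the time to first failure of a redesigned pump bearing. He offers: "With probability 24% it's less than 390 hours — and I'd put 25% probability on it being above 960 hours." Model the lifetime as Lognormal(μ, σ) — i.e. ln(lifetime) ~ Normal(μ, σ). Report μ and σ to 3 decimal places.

μ ≈ 6.427, σ ≈ 0.652

If T ~ Lognormal(μ,σ) then ln T ~ Normal(μ,σ), so the p-quantile of ln T is μ + z_p·σ.
ln(390) = 5.966 and ln(960) = 6.867; z_{0.24} = -0.7063, z_{0.75} = 0.6745.
σ = (6.867 − 5.966)/(0.6745 − (-0.7063)) = 0.652.
μ = 5.966 − (-0.7063)·0.652 = 6.427.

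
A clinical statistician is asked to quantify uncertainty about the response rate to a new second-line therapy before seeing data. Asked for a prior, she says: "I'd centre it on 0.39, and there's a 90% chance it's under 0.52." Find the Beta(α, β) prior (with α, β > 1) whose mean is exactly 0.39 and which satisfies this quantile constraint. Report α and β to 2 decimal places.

α ≈ 9.16, β ≈ 14.33

With mean 0.39 fixed, write α = 0.39s, β = 0.61s where s = α+β.
Need P(θ < 0.52) = 0.9 under Beta(0.39s, 0.61s). Normal approximation: (q−m)/√(m(1−m)/s) ≈ z_{0.9} = 1.28, so s ≈ 0.39·0.61·(1.28)²/(0.52−0.39)² = 23.1.
At s = 23.1: P(θ<0.52) ≈ 0.898. Adjusting to match 0.9 gives s ≈ 23.49.
So α = 0.39·23.49 ≈ 9.16, β = 0.61·23.49 ≈ 14.33.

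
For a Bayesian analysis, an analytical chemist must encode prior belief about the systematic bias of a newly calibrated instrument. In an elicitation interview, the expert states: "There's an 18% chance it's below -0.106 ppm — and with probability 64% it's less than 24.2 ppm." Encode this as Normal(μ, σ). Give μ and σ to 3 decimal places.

μ = 17.360, σ = 19.081

The p-quantile of Normal(μ,σ) is μ + z_p·σ, with z_{0.18} = -0.9154 and z_{0.64} = 0.3585.
Eliminate σ: μ = (z₂·x₁ − z₁·x₂)/(z₂ − z₁) = (0.3585·-0.106 − (-0.9154)·24.2)/1.274 = 17.360.
Then σ = (x₂ − x₁)/(z₂ − z₁) = (24.2 − -0.106)/1.274 = 19.081.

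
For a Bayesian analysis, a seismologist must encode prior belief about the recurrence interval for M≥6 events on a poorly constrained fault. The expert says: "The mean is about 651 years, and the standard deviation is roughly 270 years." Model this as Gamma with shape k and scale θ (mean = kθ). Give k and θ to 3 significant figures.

For Gamma(k, scale θ): mean = kθ, variance = kθ², so CV = 1/√k.
CV = SD/mean = 270/651 = 0.4147, hence k = 1/CV² = 5.81.
Then θ = mean/k = 651/5.81 = 112.

k ≈ 5.81, θ ≈ 112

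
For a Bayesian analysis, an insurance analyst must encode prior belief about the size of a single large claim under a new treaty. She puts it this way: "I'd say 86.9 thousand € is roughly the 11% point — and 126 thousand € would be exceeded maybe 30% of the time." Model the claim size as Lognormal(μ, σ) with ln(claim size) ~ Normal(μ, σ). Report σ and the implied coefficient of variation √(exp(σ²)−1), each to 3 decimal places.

σ ≈ 0.212, CV ≈ 0.215

If T ~ Lognormal(μ,σ) then ln T ~ Normal(μ,σ), so the p-quantile of ln T is μ + z_p·σ.
ln(86.9) = 4.465 and ln(126) = 4.836; z_{0.11} = -1.227, z_{0.7} = 0.5244.
σ = (4.836 − 4.465)/(0.5244 − (-1.227)) = 0.212.
μ = 4.465 − (-1.227)·0.212 = 4.725.
CV = √(exp(σ²)−1) = √(exp(0.0450)−1) = 0.215.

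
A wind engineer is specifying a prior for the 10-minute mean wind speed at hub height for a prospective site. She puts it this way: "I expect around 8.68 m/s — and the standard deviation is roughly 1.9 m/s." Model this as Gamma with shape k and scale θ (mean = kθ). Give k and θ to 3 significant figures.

k ≈ 20.9, θ ≈ 0.416

For Gamma(k, scale θ): mean = kθ, variance = kθ², so CV = 1/√k.
CV = SD/mean = 1.9/8.68 = 0.2189, hence k = 1/CV² = 20.9.
Then θ = mean/k = 8.68/20.9 = 0.416.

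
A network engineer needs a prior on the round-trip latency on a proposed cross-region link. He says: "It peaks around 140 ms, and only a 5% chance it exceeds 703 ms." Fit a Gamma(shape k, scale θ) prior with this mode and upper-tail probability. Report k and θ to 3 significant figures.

k ≈ 1.92, θ ≈ 152

Gamma(k,θ) with k>1 has mode (k−1)θ, so θ = 140/(k−1).
Need P(X < 703) = 0.95 with θ tied to k this way. Start at k = 2, θ = 140: P(X<703) ≈ 0.960.
Too high — lower k to spread out. Iterating converges to k ≈ 1.92.
Then θ = 140/(1.92−1) ≈ 152.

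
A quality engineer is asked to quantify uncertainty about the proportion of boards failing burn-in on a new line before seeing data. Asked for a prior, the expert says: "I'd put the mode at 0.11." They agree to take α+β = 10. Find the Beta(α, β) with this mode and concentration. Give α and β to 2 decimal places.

α = 1.88, β = 8.12

For α,β > 1 the Beta mode is (α−1)/(α+β−2). With α+β = 10, the mode is (α−1)/8.
Set (α−1)/8 = 0.11 → α = 1 + 0.11·8 = 1.88.
β = 10 − α = 8.12.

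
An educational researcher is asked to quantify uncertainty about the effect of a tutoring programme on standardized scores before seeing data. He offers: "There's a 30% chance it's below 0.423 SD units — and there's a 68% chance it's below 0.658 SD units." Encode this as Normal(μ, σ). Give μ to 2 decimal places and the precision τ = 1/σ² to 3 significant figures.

μ = 0.55, τ = 17.8

For Normal(μ,σ), the p-quantile is μ + z_p·σ. Here z_{0.3} = -0.5244, z_{0.68} = 0.4677.
So 0.423 = μ − 0.5244σ and 0.658 = μ + 0.4677σ.
Subtracting: σ = (0.658 − 0.423)/(0.4677 − (-0.5244)) = 0.24.
Then μ = 0.423 − (-0.5244)·0.24 = 0.55.
Precision τ = 1/σ² = 1/0.2369² = 17.8.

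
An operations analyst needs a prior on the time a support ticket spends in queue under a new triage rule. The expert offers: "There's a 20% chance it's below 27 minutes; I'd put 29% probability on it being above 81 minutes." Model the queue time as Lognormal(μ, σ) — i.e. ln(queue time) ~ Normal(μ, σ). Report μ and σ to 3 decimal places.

If T ~ Lognormal(μ,σ) then ln T ~ Normal(μ,σ), so the p-quantile of ln T is μ + z_p·σ.
ln(27) = 3.296 and ln(81) = 4.394; z_{0.2} = -0.8416, z_{0.71} = 0.5534.
σ = (4.394 − 3.296)/(0.5534 − (-0.8416)) = 0.788.
μ = 3.296 − (-0.8416)·0.788 = 3.959.

μ ≈ 3.959, σ ≈ 0.788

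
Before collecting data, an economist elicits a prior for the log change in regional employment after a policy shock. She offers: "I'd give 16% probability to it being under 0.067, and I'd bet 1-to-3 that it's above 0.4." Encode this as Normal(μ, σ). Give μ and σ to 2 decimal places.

μ = 0.27, σ = 0.20

The p-quantile of Normal(μ,σ) is μ + z_p·σ, with z_{0.16} = -0.9945 and z_{0.75} = 0.6745.
Eliminate σ: μ = (z₂·x₁ − z₁·x₂)/(z₂ − z₁) = (0.6745·0.067 − (-0.9945)·0.4)/1.669 = 0.27.
Then σ = (x₂ − x₁)/(z₂ − z₁) = (0.4 − 0.067)/1.669 = 0.20.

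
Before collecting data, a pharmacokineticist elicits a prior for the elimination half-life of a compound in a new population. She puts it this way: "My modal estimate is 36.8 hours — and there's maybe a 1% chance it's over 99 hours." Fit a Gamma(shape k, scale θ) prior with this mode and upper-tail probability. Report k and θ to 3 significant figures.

Gamma(k,θ) with k>1 has mode (k−1)θ, so θ = 36.8/(k−1).
Need P(X < 99) = 0.99 with θ tied to k this way. Start at k = 2, θ = 36.8: P(X<99) ≈ 0.750.
Too low — raise k to concentrate. Iterating converges to k ≈ 5.72.
Then θ = 36.8/(5.72−1) ≈ 7.8.

k ≈ 5.72, θ ≈ 7.8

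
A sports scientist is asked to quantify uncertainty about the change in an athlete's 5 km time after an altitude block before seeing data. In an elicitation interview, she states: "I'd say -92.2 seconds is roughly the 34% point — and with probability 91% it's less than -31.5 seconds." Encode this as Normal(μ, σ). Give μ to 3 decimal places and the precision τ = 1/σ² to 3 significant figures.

μ = -77.920, τ = 0.000834

For Normal(μ,σ), the p-quantile is μ + z_p·σ. Here z_{0.34} = -0.4125, z_{0.91} = 1.341.
So -92.2 = μ − 0.4125σ and -31.5 = μ + 1.341σ.
Subtracting: σ = (-31.5 − -92.2)/(1.341 − (-0.4125)) = 34.622.
Then μ = -92.2 − (-0.4125)·34.622 = -77.920.
Precision τ = 1/σ² = 1/34.62² = 0.000834.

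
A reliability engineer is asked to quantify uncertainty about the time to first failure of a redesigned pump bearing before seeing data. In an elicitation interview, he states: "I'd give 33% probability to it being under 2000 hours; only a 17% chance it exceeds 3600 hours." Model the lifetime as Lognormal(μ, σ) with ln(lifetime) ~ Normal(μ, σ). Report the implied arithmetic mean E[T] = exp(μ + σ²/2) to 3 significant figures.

E[T] ≈ 2630 hours

If T ~ Lognormal(μ,σ) then ln T ~ Normal(μ,σ), so the p-quantile of ln T is μ + z_p·σ.
ln(2000) = 7.601 and ln(3600) = 8.189; z_{0.33} = -0.4399, z_{0.83} = 0.9542.
σ = (8.189 − 7.601)/(0.9542 − (-0.4399)) = 0.422.
μ = 7.601 − (-0.4399)·0.422 = 7.786.
E[T] = exp(μ + σ²/2) = exp(7.786 + 0.0889) = 2630 hours.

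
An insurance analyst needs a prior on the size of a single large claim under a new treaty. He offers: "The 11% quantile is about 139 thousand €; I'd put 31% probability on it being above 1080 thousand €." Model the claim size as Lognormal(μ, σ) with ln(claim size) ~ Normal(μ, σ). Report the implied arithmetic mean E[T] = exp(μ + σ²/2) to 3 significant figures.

If T ~ Lognormal(μ,σ) then ln T ~ Normal(μ,σ), so the p-quantile of ln T is μ + z_p·σ.
ln(139) = 4.934 and ln(1080) = 6.985; z_{0.11} = -1.227, z_{0.69} = 0.4959.
σ = (6.985 − 4.934)/(0.4959 − (-1.227)) = 1.190.
μ = 4.934 − (-1.227)·1.190 = 6.394.
E[T] = exp(μ + σ²/2) = exp(6.394 + 0.7085) = 1220 thousand €.

E[T] ≈ 1220 thousand €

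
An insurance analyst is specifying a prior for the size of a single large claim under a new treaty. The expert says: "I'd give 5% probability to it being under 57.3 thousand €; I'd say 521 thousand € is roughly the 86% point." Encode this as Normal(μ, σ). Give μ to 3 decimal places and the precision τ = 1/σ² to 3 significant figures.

For Normal(μ,σ), the p-quantile is μ + z_p·σ. Here z_{0.05} = -1.645, z_{0.86} = 1.08.
So 57.3 = μ − 1.645σ and 521 = μ + 1.08σ.
Subtracting: σ = (521 − 57.3)/(1.08 − (-1.645)) = 170.154.
Then μ = 57.3 − (-1.645)·170.154 = 337.179.
Precision τ = 1/σ² = 1/170.2² = 3.45e-05.

μ = 337.179, τ = 3.45e-05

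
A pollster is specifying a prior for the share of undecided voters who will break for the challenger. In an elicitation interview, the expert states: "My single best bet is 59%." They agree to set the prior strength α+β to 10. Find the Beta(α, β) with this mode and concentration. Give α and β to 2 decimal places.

For α,β > 1 the Beta mode is (α−1)/(α+β−2). With α+β = 10, the mode is (α−1)/8.
Set (α−1)/8 = 0.59 → α = 1 + 0.59·8 = 5.72.
β = 10 − α = 4.28.

α = 5.72, β = 4.28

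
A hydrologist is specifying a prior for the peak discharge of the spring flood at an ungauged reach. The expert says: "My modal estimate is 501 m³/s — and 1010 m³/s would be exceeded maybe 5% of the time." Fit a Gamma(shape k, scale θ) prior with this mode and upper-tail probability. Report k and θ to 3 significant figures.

k ≈ 6.64, θ ≈ 88.9

Gamma(k,θ) with k>1 has mode (k−1)θ, so θ = 501/(k−1).
Need P(X < 1010) = 0.95 with θ tied to k this way. Start at k = 2, θ = 501: P(X<1010) ≈ 0.598.
Too low — raise k to concentrate. Iterating converges to k ≈ 6.64.
Then θ = 501/(6.64−1) ≈ 88.9.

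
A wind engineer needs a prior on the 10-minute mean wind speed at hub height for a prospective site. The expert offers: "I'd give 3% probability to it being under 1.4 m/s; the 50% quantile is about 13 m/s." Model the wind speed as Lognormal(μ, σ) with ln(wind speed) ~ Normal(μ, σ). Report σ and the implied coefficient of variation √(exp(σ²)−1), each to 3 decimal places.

If T ~ Lognormal(μ,σ) then ln T ~ Normal(μ,σ), so the p-quantile of ln T is μ + z_p·σ.
ln(1.4) = 0.3365 and ln(13) = 2.565; z_{0.03} = -1.881, z_{0.5} = 0.
σ = (2.565 − 0.3365)/(0 − (-1.881)) = 1.185.
μ = 0.3365 − (-1.881)·1.185 = 2.565.
CV = √(exp(σ²)−1) = √(exp(1.4039)−1) = 1.752.

σ ≈ 1.185, CV ≈ 1.752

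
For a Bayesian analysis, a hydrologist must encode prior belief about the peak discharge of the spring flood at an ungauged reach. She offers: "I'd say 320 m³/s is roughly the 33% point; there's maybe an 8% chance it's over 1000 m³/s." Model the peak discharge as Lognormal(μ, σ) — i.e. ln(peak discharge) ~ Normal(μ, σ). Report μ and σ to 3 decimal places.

If T ~ Lognormal(μ,σ) then ln T ~ Normal(μ,σ), so the p-quantile of ln T is μ + z_p·σ.
ln(320) = 5.768 and ln(1000) = 6.908; z_{0.33} = -0.4399, z_{0.92} = 1.405.
σ = (6.908 − 5.768)/(1.405 − (-0.4399)) = 0.618.
μ = 5.768 − (-0.4399)·0.618 = 6.040.

μ ≈ 6.040, σ ≈ 0.618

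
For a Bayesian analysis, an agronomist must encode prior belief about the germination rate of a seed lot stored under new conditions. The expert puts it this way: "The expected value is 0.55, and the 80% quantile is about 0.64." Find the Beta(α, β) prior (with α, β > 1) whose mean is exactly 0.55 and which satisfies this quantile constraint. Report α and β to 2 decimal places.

α ≈ 12.08, β ≈ 9.88

With mean 0.55 fixed, write α = 0.55s, β = 0.45s where s = α+β.
Need P(θ < 0.64) = 0.8 under Beta(0.55s, 0.45s). Normal approximation: (q−m)/√(m(1−m)/s) ≈ z_{0.8} = 0.842, so s ≈ 0.55·0.45·(0.842)²/(0.64−0.55)² = 21.6.
At s = 21.6: P(θ<0.64) ≈ 0.798. Adjusting to match 0.8 gives s ≈ 21.97.
So α = 0.55·21.97 ≈ 12.08, β = 0.45·21.97 ≈ 9.88.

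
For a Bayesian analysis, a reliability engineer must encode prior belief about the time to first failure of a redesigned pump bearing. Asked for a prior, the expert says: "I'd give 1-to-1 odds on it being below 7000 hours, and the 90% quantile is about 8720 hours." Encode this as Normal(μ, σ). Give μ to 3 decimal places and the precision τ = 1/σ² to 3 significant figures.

μ = 7000.000, τ = 5.55e-07

For Normal(μ,σ), the p-quantile is μ + z_p·σ. Here z_{0.5} = 0, z_{0.9} = 1.282.
So 7000 = μ + 0σ and 8720 = μ + 1.282σ.
Subtracting: σ = (8720 − 7000)/(1.282 − (0)) = 1342.123.
Then μ = 7000 − (0)·1342.123 = 7000.000.
Precision τ = 1/σ² = 1/1342² = 5.55e-07.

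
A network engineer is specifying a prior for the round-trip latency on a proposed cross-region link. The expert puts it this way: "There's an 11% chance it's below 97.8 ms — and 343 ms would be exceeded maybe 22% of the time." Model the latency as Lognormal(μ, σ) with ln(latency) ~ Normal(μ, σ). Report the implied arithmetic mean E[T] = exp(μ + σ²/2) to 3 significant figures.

E[T] ≈ 257 ms

If T ~ Lognormal(μ,σ) then ln T ~ Normal(μ,σ), so the p-quantile of ln T is μ + z_p·σ.
ln(97.8) = 4.583 and ln(343) = 5.838; z_{0.11} = -1.227, z_{0.78} = 0.7722.
σ = (5.838 − 4.583)/(0.7722 − (-1.227)) = 0.628.
μ = 4.583 − (-1.227)·0.628 = 5.353.
E[T] = exp(μ + σ²/2) = exp(5.353 + 0.1971) = 257 ms.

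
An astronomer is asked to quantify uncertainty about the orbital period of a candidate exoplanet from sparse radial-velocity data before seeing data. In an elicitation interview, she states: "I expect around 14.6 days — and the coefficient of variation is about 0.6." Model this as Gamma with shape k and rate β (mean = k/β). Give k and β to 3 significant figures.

For Gamma(k, rate β): mean = k/β, variance = k/β², so CV = 1/√k.
CV = 0.6, hence k = 1/CV² = 2.78.
Then β = k/mean = 2.78/14.6 = 0.19.

k ≈ 2.78, β ≈ 0.19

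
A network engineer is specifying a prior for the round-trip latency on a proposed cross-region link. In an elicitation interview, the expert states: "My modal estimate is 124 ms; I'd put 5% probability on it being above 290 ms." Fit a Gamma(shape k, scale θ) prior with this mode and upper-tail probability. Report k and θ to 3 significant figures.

Gamma(k,θ) with k>1 has mode (k−1)θ, so θ = 124/(k−1).
Need P(X < 290) = 0.95 with θ tied to k this way. Start at k = 2, θ = 124: P(X<290) ≈ 0.678.
Too low — raise k to concentrate. Iterating converges to k ≈ 4.79.
Then θ = 124/(4.79−1) ≈ 32.7.

k ≈ 4.79, θ ≈ 32.7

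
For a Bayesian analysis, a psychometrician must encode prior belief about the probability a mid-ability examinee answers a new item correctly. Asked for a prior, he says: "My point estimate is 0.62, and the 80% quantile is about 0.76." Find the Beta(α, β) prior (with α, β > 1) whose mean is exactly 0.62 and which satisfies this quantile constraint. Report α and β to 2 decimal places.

α ≈ 5.47, β ≈ 3.35

With mean 0.62 fixed, write α = 0.62s, β = 0.38s where s = α+β.
Need P(θ < 0.76) = 0.8 under Beta(0.62s, 0.38s). Normal approximation: (q−m)/√(m(1−m)/s) ≈ z_{0.8} = 0.842, so s ≈ 0.62·0.38·(0.842)²/(0.76−0.62)² = 8.5.
At s = 8.5: P(θ<0.76) ≈ 0.795. Adjusting to match 0.8 gives s ≈ 8.82.
So α = 0.62·8.82 ≈ 5.47, β = 0.38·8.82 ≈ 3.35.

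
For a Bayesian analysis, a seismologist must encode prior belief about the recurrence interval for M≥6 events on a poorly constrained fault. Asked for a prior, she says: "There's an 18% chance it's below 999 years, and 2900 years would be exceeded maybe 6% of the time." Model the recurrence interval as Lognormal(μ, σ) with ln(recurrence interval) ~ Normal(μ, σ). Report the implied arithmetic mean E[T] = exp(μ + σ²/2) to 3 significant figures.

E[T] ≈ 1630 years

If T ~ Lognormal(μ,σ) then ln T ~ Normal(μ,σ), so the p-quantile of ln T is μ + z_p·σ.
ln(999) = 6.907 and ln(2900) = 7.972; z_{0.18} = -0.9154, z_{0.94} = 1.555.
σ = (7.972 − 6.907)/(1.555 − (-0.9154)) = 0.431.
μ = 6.907 − (-0.9154)·0.431 = 7.302.
E[T] = exp(μ + σ²/2) = exp(7.302 + 0.0931) = 1630 years.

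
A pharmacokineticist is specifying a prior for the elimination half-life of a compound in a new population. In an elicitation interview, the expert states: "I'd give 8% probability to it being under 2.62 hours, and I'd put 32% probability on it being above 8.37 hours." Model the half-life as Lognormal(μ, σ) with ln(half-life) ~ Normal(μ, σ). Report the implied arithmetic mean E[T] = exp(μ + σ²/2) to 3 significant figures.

E[T] ≈ 7.59 hours

If T ~ Lognormal(μ,σ) then ln T ~ Normal(μ,σ), so the p-quantile of ln T is μ + z_p·σ.
ln(2.62) = 0.9632 and ln(8.37) = 2.125; z_{0.08} = -1.405, z_{0.68} = 0.4677.
σ = (2.125 − 0.9632)/(0.4677 − (-1.405)) = 0.620.
μ = 0.9632 − (-1.405)·0.620 = 1.835.
E[T] = exp(μ + σ²/2) = exp(1.835 + 0.1923) = 7.59 hours.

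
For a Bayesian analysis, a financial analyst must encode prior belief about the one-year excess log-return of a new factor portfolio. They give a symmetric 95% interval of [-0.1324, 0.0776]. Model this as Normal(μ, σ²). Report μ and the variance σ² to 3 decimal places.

A symmetric 95% interval runs μ ± z·σ with z = 1.96.
Half-width = 0.105, so σ = 0.105/1.96 = 0.0536 and σ² = 0.003.
μ is the interval midpoint, -0.027.

μ = -0.027, σ² = 0.003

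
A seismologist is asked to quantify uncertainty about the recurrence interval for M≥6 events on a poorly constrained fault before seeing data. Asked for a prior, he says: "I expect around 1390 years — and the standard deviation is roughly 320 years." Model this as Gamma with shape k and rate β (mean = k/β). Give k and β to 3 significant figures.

For Gamma(k, rate β): mean = k/β, variance = k/β², so CV = 1/√k.
CV = SD/mean = 320/1390 = 0.2302, hence k = 1/CV² = 18.9.
Then β = k/mean = 18.9/1390 = 0.0136.

k ≈ 18.9, β ≈ 0.0136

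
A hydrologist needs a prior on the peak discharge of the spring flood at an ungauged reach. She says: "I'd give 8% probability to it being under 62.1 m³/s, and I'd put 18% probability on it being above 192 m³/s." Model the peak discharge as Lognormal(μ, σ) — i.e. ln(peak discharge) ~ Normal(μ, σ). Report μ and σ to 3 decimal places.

If T ~ Lognormal(μ,σ) then ln T ~ Normal(μ,σ), so the p-quantile of ln T is μ + z_p·σ.
ln(62.1) = 4.129 and ln(192) = 5.257; z_{0.08} = -1.405, z_{0.82} = 0.9154.
σ = (5.257 − 4.129)/(0.9154 − (-1.405)) = 0.486.
μ = 4.129 − (-1.405)·0.486 = 4.812.

μ ≈ 4.812, σ ≈ 0.486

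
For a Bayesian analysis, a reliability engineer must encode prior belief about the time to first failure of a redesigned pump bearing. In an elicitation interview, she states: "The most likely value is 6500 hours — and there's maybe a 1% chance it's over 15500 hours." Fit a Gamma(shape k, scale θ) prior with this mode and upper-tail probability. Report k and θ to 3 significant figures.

k ≈ 7.28, θ ≈ 1040

Gamma(k,θ) with k>1 has mode (k−1)θ, so θ = 6500/(k−1).
Need P(X < 15500) = 0.99 with θ tied to k this way. Start at k = 2, θ = 6500: P(X<15500) ≈ 0.688.
Too low — raise k to concentrate. Iterating converges to k ≈ 7.28.
Then θ = 6500/(7.28−1) ≈ 1040.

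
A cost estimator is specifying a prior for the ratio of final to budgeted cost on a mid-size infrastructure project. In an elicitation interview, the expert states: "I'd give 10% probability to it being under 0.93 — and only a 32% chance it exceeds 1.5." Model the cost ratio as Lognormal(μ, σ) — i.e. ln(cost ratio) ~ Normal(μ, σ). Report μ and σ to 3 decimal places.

μ ≈ 0.278, σ ≈ 0.273

If T ~ Lognormal(μ,σ) then ln T ~ Normal(μ,σ), so the p-quantile of ln T is μ + z_p·σ.
ln(0.93) = -0.07257 and ln(1.5) = 0.4055; z_{0.1} = -1.282, z_{0.68} = 0.4677.
σ = (0.4055 − -0.07257)/(0.4677 − (-1.282)) = 0.273.
μ = -0.07257 − (-1.282)·0.273 = 0.278.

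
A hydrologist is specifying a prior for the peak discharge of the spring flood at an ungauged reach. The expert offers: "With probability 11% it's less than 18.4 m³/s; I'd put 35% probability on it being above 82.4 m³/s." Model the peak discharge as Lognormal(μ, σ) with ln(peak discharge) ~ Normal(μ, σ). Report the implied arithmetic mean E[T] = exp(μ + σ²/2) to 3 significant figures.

If T ~ Lognormal(μ,σ) then ln T ~ Normal(μ,σ), so the p-quantile of ln T is μ + z_p·σ.
ln(18.4) = 2.912 and ln(82.4) = 4.412; z_{0.11} = -1.227, z_{0.65} = 0.3853.
σ = (4.412 − 2.912)/(0.3853 − (-1.227)) = 0.930.
μ = 2.912 − (-1.227)·0.930 = 4.053.
E[T] = exp(μ + σ²/2) = exp(4.053 + 0.4326) = 88.7 m³/s.

E[T] ≈ 88.7 m³/s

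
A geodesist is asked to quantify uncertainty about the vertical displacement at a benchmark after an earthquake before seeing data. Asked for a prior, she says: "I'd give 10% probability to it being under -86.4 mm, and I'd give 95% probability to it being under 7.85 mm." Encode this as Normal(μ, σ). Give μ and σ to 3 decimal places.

μ = -45.125, σ = 32.207

For Normal(μ,σ), the p-quantile is μ + z_p·σ. Here z_{0.1} = -1.282, z_{0.95} = 1.645.
So -86.4 = μ − 1.282σ and 7.85 = μ + 1.645σ.
Subtracting: σ = (7.85 − -86.4)/(1.645 − (-1.282)) = 32.207.
Then μ = -86.4 − (-1.282)·32.207 = -45.125.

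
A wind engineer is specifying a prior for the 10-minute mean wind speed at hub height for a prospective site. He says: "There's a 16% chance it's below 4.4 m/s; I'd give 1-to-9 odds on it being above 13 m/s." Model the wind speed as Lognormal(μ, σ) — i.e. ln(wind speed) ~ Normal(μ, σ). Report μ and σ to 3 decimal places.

If T ~ Lognormal(μ,σ) then ln T ~ Normal(μ,σ), so the p-quantile of ln T is μ + z_p·σ.
ln(4.4) = 1.482 and ln(13) = 2.565; z_{0.16} = -0.9945, z_{0.9} = 1.282.
σ = (2.565 − 1.482)/(1.282 − (-0.9945)) = 0.476.
μ = 1.482 − (-0.9945)·0.476 = 1.955.

μ ≈ 1.955, σ ≈ 0.476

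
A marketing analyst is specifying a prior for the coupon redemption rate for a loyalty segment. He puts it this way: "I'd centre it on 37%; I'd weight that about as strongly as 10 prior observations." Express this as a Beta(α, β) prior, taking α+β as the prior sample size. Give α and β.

Under the effective-sample-size interpretation, Beta(α, β) has prior mean α/(α+β) and prior sample size α+β.
So α+β = 10 and α/(α+β) = 0.37, giving α = 0.37·10 = 3.7 and β = 10 − 3.7 = 6.3.

α = 3.7, β = 6.3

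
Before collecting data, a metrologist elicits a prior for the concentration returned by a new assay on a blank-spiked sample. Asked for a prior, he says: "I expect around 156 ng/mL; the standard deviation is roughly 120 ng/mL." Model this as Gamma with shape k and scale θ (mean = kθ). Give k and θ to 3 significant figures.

For Gamma(k, scale θ): mean = kθ, variance = kθ², so CV = 1/√k.
CV = SD/mean = 120/156 = 0.7692, hence k = 1/CV² = 1.69.
Then θ = mean/k = 156/1.69 = 92.3.

k ≈ 1.69, θ ≈ 92.3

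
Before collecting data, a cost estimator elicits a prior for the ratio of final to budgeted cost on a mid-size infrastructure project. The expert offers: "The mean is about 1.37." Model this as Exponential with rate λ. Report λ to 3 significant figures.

λ ≈ 0.73

Exponential mean = 1/λ, so λ = 1/1.37 = 0.73.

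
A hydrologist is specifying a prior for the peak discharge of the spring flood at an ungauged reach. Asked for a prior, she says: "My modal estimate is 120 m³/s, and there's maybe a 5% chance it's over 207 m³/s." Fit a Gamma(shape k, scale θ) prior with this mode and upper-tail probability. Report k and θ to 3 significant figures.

k ≈ 10.4, θ ≈ 12.8

Gamma(k,θ) with k>1 has mode (k−1)θ, so θ = 120/(k−1).
Need P(X < 207) = 0.95 with θ tied to k this way. Start at k = 2, θ = 120: P(X<207) ≈ 0.514.
Too low — raise k to concentrate. Iterating converges to k ≈ 10.4.
Then θ = 120/(10.4−1) ≈ 12.8.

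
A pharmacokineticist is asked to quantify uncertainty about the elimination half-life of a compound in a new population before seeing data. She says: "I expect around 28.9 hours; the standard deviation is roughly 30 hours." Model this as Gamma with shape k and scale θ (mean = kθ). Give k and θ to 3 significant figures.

For Gamma(k, scale θ): mean = kθ, variance = kθ², so CV = 1/√k.
CV = SD/mean = 30/28.9 = 1.038, hence k = 1/CV² = 0.928.
Then θ = mean/k = 28.9/0.928 = 31.1.

k ≈ 0.928, θ ≈ 31.1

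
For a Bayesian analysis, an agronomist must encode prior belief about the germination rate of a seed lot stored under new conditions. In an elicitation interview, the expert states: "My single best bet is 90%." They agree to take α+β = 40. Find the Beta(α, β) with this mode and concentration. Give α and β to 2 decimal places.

α = 35.20, β = 4.80

For α,β > 1 the Beta mode is (α−1)/(α+β−2). With α+β = 40, the mode is (α−1)/38.
Set (α−1)/38 = 0.9 → α = 1 + 0.9·38 = 35.20.
β = 40 − α = 4.80.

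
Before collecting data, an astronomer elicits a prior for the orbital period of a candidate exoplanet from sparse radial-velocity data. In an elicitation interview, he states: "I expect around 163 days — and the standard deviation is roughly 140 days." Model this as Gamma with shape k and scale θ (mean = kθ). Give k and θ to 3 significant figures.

k ≈ 1.36, θ ≈ 120

For Gamma(k, scale θ): mean = kθ, variance = kθ², so CV = 1/√k.
CV = SD/mean = 140/163 = 0.8589, hence k = 1/CV² = 1.36.
Then θ = mean/k = 163/1.36 = 120.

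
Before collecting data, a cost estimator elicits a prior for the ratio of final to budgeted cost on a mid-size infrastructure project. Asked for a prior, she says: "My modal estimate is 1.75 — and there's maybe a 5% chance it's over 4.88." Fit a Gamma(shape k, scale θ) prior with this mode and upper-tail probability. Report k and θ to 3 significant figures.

k ≈ 3.55, θ ≈ 0.687

Gamma(k,θ) with k>1 has mode (k−1)θ, so θ = 1.75/(k−1).
Need P(X < 4.88) = 0.95 with θ tied to k this way. Start at k = 2, θ = 1.75: P(X<4.88) ≈ 0.767.
Too low — raise k to concentrate. Iterating converges to k ≈ 3.55.
Then θ = 1.75/(3.55−1) ≈ 0.687.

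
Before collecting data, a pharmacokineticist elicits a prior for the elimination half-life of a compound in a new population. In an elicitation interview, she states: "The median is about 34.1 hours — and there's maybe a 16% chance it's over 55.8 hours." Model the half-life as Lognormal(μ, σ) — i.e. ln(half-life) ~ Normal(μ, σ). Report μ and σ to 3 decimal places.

If T ~ Lognormal(μ,σ) then ln T ~ Normal(μ,σ), so the p-quantile of ln T is μ + z_p·σ.
ln(34.1) = 3.529 and ln(55.8) = 4.022; z_{0.5} = 0, z_{0.84} = 0.9945.
σ = (4.022 − 3.529)/(0.9945 − (0)) = 0.495.
μ = 3.529 − (0)·0.495 = 3.529.

μ ≈ 3.529, σ ≈ 0.495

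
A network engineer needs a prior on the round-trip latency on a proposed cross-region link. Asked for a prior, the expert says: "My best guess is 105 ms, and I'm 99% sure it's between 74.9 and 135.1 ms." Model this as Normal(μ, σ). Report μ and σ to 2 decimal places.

A symmetric 99% interval runs μ ± z·σ with z = 2.576.
Half-width = 30.1, so σ = 30.1/2.576 = 11.69.
μ is the stated best guess, 105.00.

μ = 105.00, σ = 11.69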